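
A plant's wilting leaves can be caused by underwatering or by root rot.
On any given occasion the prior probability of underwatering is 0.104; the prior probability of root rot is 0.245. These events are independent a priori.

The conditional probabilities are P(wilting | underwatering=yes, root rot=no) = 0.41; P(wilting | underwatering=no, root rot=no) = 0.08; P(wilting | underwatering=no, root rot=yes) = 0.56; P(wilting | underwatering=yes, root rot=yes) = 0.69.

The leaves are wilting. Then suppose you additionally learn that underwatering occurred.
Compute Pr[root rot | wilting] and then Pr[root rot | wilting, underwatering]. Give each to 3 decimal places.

Pr[root rot | wilting] ≈ 0.619; Pr[root rot | wilting, underwatering] ≈ 0.353

P(wilting) = 0.08×0.896×0.755 + 0.56×0.896×0.245 + 0.41×0.104×0.755 + 0.69×0.104×0.245 = 0.054118 + 0.122931 + 0.032193 + 0.017581 = 0.226823
The root rot-present share is 0.122931 + 0.017581 = 0.140512.
So P(root rot | wilting) = 0.140512/0.226823 ≈ 0.619.

Now condition on the additional information:
Numerator (weight on configurations with root rot): 0.69*0.245 = 0.169050
The normalizing constant is 0.41*0.755 + 0.69*0.245 = 0.478600
Posterior = 0.169050 / 0.478600 ≈ 0.353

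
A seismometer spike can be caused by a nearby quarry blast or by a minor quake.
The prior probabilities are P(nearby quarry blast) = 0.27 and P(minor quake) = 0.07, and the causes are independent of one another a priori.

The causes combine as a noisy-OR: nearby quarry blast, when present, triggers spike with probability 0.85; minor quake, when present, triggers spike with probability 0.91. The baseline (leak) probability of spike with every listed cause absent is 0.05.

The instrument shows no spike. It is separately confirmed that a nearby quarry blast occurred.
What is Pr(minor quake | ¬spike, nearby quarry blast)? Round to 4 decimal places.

Under noisy-OR, P(spike | causes) = 1 − (1−0.05)·∏(1−qᵢ) over the active causes.
P(¬spike | nearby quarry blast) = 0.1425·0.93 + 0.012825·0.07 = 0.132525 + 0.000898 = 0.133423
The minor quake-present share is 0.012825·0.07 = 0.000898.
P(minor quake | ¬spike, nearby quarry blast) = 0.000898 / 0.133423 ≈ 0.0067

Pr(minor quake | ¬spike, nearby quarry blast) ≈ 0.0067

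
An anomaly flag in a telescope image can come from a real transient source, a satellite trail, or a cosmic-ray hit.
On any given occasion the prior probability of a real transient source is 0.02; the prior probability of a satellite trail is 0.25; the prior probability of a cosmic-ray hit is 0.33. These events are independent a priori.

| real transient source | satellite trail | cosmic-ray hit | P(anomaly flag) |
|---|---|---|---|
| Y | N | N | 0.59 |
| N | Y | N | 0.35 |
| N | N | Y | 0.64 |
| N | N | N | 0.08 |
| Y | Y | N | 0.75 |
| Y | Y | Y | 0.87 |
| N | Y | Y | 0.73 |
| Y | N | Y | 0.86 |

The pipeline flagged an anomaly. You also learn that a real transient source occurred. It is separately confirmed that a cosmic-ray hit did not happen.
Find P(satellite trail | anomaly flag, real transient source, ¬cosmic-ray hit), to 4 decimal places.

P(satellite trail | anomaly flag, real transient source, ¬cosmic-ray hit) ≈ 0.2976

For the numerator, keep only satellite trail=true terms: 0.75×0.25 = 0.187500
Normalizer over all consistent configurations: 0.59×0.75 + 0.75×0.25 = 0.630000
Posterior = 0.187500 / 0.630000 ≈ 0.2976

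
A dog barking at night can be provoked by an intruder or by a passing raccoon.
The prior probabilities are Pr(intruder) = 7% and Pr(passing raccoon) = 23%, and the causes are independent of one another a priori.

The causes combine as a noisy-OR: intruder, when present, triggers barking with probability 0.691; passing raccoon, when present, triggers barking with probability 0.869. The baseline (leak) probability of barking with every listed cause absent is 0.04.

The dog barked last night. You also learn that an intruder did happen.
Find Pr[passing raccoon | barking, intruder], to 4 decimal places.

Under noisy-OR, P(barking | causes) = 1 − (1−0.04)·∏(1−qᵢ) over the active causes.
Enumerate both values of passing raccoon and weight by the priors:
  P(barking | intruder) = 0.70336*0.77 + 0.96114*0.23
        = 0.541587 + 0.221062 = 0.762649
Configurations with passing raccoon contribute 0.221062, so
  P(passing raccoon | barking, intruder) = 0.221062 / 0.762649 ≈ 0.2899

Pr[passing raccoon | barking, intruder] ≈ 0.2899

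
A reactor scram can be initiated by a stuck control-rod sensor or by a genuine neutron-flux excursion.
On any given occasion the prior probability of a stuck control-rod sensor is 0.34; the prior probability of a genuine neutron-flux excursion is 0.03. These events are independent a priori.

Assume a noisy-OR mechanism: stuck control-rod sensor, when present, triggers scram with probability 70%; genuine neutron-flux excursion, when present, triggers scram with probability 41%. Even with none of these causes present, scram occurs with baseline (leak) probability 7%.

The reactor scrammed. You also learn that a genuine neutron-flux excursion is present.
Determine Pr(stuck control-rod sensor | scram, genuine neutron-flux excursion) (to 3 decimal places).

Under noisy-OR, P(scram | causes) = 1 − (1−0.07)·∏(1−qᵢ) over the active causes.
P(scram | genuine neutron-flux excursion) = 0.4513×0.66 + 0.83539×0.34 = 0.297858 + 0.284033 = 0.581891
The stuck control-rod sensor-present share is 0.83539×0.34 = 0.284033.
Hence the posterior is 0.284033/0.581891 ≈ 0.488.

Pr(stuck control-rod sensor | scram, genuine neutron-flux excursion) ≈ 0.488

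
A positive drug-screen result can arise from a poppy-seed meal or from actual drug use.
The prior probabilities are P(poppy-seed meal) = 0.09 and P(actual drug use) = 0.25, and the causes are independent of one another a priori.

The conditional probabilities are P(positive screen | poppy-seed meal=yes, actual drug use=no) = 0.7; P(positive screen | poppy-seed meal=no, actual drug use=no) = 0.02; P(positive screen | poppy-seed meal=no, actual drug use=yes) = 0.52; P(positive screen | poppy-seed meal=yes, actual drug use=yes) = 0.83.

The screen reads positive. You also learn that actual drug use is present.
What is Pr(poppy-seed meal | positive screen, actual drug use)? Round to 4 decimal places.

Enumerate both values of poppy-seed meal and weight by the priors:
  P(positive screen | actual drug use) = 0.52*0.91 + 0.83*0.09
        = 0.473200 + 0.074700 = 0.547900
Configurations with poppy-seed meal contribute 0.074700, so
  P(poppy-seed meal | positive screen, actual drug use) = 0.074700 / 0.547900 ≈ 0.1363

Pr(poppy-seed meal | positive screen, actual drug use) ≈ 0.1363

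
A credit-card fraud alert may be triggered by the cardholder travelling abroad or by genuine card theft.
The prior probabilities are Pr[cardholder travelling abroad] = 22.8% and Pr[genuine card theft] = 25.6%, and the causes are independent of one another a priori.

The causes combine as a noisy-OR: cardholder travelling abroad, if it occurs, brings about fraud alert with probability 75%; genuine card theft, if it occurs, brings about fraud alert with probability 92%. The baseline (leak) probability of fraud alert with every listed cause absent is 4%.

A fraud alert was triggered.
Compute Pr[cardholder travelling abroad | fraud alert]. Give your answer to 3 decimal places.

Pr[cardholder travelling abroad | fraud alert] ≈ 0.475

Under noisy-OR, P(fraud alert | causes) = 1 − (1−0.04)·∏(1−qᵢ) over the active causes.
By total probability over the 4 (cardholder travelling abroad, genuine card theft) configurations:
  P(fraud alert) = 0.04·0.772·0.744 + 0.9232·0.772·0.256 + 0.76·0.228·0.744 + 0.9808·0.228·0.256
        = 0.022975 + 0.182454 + 0.128920 + 0.057247 = 0.391596
Keeping only the cardholder travelling abroad-present terms gives 0.186167, so
  P(cardholder travelling abroad | fraud alert) = 0.186167 / 0.391596 ≈ 0.475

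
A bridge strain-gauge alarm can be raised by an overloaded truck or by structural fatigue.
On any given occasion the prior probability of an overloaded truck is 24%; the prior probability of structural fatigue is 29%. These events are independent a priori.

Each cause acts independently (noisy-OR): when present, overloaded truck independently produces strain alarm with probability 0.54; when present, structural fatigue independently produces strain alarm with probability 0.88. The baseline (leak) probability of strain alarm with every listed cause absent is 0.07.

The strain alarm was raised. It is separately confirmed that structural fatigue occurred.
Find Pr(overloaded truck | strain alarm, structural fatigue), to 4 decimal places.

Pr(overloaded truck | strain alarm, structural fatigue) ≈ 0.2522

Under noisy-OR, P(strain alarm | causes) = 1 − (1−0.07)·∏(1−qᵢ) over the active causes.
Enumerate both values of overloaded truck and weight by the priors:
  P(strain alarm | structural fatigue) = 0.8884×0.76 + 0.948664×0.24
        = 0.675184 + 0.227679 = 0.902863
Configurations with overloaded truck contribute 0.227679, so
  P(overloaded truck | strain alarm, structural fatigue) = 0.227679 / 0.902863 ≈ 0.2522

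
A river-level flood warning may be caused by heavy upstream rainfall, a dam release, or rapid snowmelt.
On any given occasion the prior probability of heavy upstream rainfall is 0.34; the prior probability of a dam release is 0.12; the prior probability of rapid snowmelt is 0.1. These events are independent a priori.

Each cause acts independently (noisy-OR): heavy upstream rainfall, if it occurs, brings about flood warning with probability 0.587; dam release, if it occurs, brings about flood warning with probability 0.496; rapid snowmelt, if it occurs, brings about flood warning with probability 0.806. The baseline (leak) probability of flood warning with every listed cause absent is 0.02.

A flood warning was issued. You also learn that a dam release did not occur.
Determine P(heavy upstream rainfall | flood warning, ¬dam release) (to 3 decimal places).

P(heavy upstream rainfall | flood warning, ¬dam release) ≈ 0.766

Under noisy-OR, P(flood warning | causes) = 1 − (1−0.02)·∏(1−qᵢ) over the active causes.
For the numerator, keep only heavy upstream rainfall=true terms: 0.182150 + 0.031330 = 0.213480
Denominator P(flood warning | ¬dam release): 0.02·0.66·0.9 + 0.80988·0.66·0.1 + 0.59526·0.34·0.9 + 0.92148·0.34·0.1 = 0.278812
P(heavy upstream rainfall | flood warning, ¬dam release) = 0.213480/0.278812 ≈ 0.766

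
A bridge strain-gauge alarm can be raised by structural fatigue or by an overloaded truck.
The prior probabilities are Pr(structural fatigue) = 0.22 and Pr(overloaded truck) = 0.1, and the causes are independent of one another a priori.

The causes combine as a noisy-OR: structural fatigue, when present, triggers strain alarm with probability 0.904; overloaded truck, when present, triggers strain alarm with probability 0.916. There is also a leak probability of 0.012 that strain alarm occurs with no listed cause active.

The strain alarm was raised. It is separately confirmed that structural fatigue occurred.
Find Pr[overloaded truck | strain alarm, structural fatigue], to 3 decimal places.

Pr[overloaded truck | strain alarm, structural fatigue] ≈ 0.109

Under noisy-OR, P(strain alarm | causes) = 1 − (1−0.012)·∏(1−qᵢ) over the active causes.
By total probability over both values of overloaded truck:
  P(strain alarm | structural fatigue) = 0.905152·0.9 + 0.992033·0.1
        = 0.814637 + 0.099203 = 0.913840
Configurations with overloaded truck contribute 0.099203, so
  P(overloaded truck | strain alarm, structural fatigue) = 0.099203 / 0.913840 ≈ 0.109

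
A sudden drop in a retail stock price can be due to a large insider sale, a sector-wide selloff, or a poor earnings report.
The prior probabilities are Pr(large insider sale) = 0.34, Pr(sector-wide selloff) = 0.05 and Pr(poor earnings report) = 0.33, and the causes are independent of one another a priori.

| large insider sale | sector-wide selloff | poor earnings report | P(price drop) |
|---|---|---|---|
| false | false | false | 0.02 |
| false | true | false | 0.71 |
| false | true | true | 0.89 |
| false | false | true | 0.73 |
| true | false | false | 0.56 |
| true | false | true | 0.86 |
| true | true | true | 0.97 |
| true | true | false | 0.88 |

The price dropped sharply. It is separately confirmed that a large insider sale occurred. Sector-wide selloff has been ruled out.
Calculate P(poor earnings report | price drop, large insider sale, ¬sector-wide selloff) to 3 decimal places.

P(poor earnings report | price drop, large insider sale, ¬sector-wide selloff) ≈ 0.431

P(price drop | large insider sale, ¬sector-wide selloff) = 0.56*0.67 + 0.86*0.33 = 0.375200 + 0.283800 = 0.659000
Of this, 0.283800 comes from 0.86*0.33 (the poor earnings report=true cases).
P(poor earnings report | price drop, large insider sale, ¬sector-wide selloff) = 0.283800 / 0.659000 ≈ 0.431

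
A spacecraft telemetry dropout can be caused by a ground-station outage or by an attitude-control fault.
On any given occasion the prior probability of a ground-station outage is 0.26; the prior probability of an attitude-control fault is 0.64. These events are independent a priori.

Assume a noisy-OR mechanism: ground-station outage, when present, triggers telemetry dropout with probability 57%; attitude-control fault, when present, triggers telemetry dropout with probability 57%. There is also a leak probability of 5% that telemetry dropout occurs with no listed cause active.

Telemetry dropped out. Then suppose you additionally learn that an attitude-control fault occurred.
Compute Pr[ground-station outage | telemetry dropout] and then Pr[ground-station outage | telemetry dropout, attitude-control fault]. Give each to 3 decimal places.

Pr[ground-station outage | telemetry dropout] ≈ 0.396; Pr[ground-station outage | telemetry dropout, attitude-control fault] ≈ 0.329

Under noisy-OR, P(telemetry dropout | causes) = 1 − (1−0.05)·∏(1−qᵢ) over the active causes.
Weight on ground-station outage=true, given the evidence: 0.055364 + 0.137171 = 0.192535
The normalizing constant is 0.05·0.74·0.36 + 0.5915·0.74·0.64 + 0.5915·0.26·0.36 + 0.824345·0.26·0.64 = 0.485989
P(ground-station outage | telemetry dropout) = 0.192535/0.485989 ≈ 0.396

Now also conditioning on attitude-control fault=true:
By total probability over both values of ground-station outage:
  P(telemetry dropout | attitude-control fault) = 0.5915×0.74 + 0.824345×0.26
        = 0.437710 + 0.214330 = 0.652040
The terms with ground-station outage present sum to 0.214330, so
  P(ground-station outage | telemetry dropout, attitude-control fault) = 0.214330 / 0.652040 ≈ 0.329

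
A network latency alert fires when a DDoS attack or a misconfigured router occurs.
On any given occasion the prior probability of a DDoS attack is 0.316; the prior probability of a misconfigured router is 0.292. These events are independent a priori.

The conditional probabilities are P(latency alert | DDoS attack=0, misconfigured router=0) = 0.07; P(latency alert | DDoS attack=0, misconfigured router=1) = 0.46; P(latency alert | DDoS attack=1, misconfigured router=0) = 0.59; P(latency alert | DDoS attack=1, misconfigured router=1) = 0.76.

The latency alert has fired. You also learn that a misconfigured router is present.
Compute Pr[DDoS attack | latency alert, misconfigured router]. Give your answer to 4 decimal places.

P(latency alert | misconfigured router) = 0.46*0.684 + 0.76*0.316 = 0.314640 + 0.240160 = 0.554800
The DDoS attack-present share is 0.76*0.316 = 0.240160.
Hence the posterior is 0.240160/0.554800 ≈ 0.4329.

Pr[DDoS attack | latency alert, misconfigured router] ≈ 0.4329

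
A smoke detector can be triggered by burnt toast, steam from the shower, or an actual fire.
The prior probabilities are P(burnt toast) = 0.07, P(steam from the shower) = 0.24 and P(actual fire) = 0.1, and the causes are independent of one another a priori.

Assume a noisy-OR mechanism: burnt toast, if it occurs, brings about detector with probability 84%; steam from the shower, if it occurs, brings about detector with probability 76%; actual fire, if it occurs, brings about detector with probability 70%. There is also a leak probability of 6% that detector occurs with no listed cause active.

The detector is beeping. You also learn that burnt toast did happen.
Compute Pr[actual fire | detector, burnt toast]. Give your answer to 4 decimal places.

Under noisy-OR, P(detector | causes) = 1 − (1−0.06)·∏(1−qᵢ) over the active causes.
Enumerate the 4 (steam from the shower, actual fire) configurations and weight by the priors:
  P(detector | burnt toast) = 0.8496×0.76×0.9 + 0.95488×0.76×0.1 + 0.963904×0.24×0.9 + 0.989171×0.24×0.1
        = 0.581126 + 0.072571 + 0.208203 + 0.023740 = 0.885640
Keeping only the actual fire-present terms gives 0.096311, so
  P(actual fire | detector, burnt toast) = 0.096311 / 0.885640 ≈ 0.1087

Pr[actual fire | detector, burnt toast] ≈ 0.1087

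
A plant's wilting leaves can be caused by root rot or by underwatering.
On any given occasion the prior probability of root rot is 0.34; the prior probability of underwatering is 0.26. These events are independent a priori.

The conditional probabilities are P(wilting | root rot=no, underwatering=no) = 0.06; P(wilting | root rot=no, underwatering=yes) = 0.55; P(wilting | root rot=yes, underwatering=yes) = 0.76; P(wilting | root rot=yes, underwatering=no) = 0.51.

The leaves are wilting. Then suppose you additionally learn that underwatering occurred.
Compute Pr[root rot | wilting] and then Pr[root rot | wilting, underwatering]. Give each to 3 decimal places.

Pr[root rot | wilting] ≈ 0.612; Pr[root rot | wilting, underwatering] ≈ 0.416

Numerator (weight on configurations with root rot): 0.128316 + 0.067184 = 0.195500
The normalizing constant is 0.06*0.66*0.74 + 0.55*0.66*0.26 + 0.51*0.34*0.74 + 0.76*0.34*0.26 = 0.319184
Posterior = 0.195500 / 0.319184 ≈ 0.612

Now condition on the additional information:
Numerator (weight on configurations with root rot): 0.76×0.34 = 0.258400
Denominator P(wilting | underwatering): 0.55×0.66 + 0.76×0.34 = 0.621400
Posterior = 0.258400 / 0.621400 ≈ 0.416
Conditioning on underwatering lowers the posterior on root rot: the classic explaining-away effect in a common-effect structure.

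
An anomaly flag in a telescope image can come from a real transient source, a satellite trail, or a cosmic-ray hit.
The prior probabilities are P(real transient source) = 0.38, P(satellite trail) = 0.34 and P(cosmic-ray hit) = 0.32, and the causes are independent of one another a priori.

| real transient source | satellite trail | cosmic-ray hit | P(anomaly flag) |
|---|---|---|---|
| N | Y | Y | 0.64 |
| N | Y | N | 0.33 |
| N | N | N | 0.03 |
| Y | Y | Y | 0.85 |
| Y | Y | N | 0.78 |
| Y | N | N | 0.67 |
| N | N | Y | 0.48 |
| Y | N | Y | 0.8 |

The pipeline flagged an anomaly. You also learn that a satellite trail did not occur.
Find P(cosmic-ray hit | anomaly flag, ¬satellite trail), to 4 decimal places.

P(anomaly flag | ¬satellite trail) = 0.03×0.62×0.68 + 0.48×0.62×0.32 + 0.67×0.38×0.68 + 0.8×0.38×0.32 = 0.012648 + 0.095232 + 0.173128 + 0.097280 = 0.378288
The cosmic-ray hit-present share is 0.095232 + 0.097280 = 0.192512.
P(cosmic-ray hit | anomaly flag, ¬satellite trail) = 0.192512 / 0.378288 ≈ 0.5089

P(cosmic-ray hit | anomaly flag, ¬satellite trail) ≈ 0.5089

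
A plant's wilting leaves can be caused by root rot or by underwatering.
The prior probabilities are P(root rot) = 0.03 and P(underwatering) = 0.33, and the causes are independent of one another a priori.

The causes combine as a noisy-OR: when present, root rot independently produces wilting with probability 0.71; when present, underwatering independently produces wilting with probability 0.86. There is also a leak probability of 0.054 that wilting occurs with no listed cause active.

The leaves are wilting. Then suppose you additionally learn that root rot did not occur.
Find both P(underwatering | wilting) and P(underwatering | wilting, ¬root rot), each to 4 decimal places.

Under noisy-OR, P(wilting | causes) = 1 − (1−0.054)·∏(1−qᵢ) over the active causes.
For the numerator, keep only underwatering=true terms: 0.277706 + 0.009520 = 0.287226
Denominator P(wilting): 0.054×0.97×0.67 + 0.86756×0.97×0.33 + 0.72566×0.03×0.67 + 0.961592×0.03×0.33 = 0.336907
Posterior = 0.287226 / 0.336907 ≈ 0.8525

Now condition on the additional information:
Numerator (weight on configurations with underwatering): 0.86756·0.33 = 0.286295
Denominator P(wilting | ¬root rot): 0.054·0.67 + 0.86756·0.33 = 0.322475
Posterior = 0.286295 / 0.322475 ≈ 0.8878

P(underwatering | wilting) ≈ 0.8525; P(underwatering | wilting, ¬root rot) ≈ 0.8878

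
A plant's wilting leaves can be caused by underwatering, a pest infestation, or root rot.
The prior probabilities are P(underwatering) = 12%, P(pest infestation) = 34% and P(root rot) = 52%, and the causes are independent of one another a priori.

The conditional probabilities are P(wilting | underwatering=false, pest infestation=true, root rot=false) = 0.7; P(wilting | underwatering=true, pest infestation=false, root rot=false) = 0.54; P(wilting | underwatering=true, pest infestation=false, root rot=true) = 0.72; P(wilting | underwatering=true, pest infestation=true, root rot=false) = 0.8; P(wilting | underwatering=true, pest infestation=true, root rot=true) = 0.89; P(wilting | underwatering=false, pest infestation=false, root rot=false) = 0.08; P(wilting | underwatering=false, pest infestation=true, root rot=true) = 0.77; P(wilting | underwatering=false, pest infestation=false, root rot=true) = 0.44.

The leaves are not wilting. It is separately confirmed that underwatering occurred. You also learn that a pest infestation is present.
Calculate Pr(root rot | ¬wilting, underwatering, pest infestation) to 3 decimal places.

Numerator (weight on configurations with root rot): 0.11*0.52 = 0.057200
The normalizing constant is 0.2*0.48 + 0.11*0.52 = 0.153200
Posterior = 0.057200 / 0.153200 ≈ 0.373

Pr(root rot | ¬wilting, underwatering, pest infestation) ≈ 0.373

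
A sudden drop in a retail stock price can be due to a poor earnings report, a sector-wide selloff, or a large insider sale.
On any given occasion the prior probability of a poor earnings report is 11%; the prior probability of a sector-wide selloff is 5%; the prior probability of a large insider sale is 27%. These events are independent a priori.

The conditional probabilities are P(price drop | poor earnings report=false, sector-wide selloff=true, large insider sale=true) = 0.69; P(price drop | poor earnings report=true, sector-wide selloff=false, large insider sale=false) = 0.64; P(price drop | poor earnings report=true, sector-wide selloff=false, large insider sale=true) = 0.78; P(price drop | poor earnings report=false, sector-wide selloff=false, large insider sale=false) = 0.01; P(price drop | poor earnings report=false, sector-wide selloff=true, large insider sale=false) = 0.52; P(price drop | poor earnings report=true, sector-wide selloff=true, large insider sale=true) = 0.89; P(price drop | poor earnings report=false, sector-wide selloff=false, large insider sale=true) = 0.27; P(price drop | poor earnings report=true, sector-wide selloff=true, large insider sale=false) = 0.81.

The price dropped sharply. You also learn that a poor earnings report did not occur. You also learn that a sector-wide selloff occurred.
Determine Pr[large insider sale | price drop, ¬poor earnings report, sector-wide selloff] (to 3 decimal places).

Numerator (weight on configurations with large insider sale): 0.69*0.27 = 0.186300
Denominator P(price drop | ¬poor earnings report, sector-wide selloff): 0.52*0.73 + 0.69*0.27 = 0.565900
Posterior = 0.186300 / 0.565900 ≈ 0.329

Pr[large insider sale | price drop, ¬poor earnings report, sector-wide selloff] ≈ 0.329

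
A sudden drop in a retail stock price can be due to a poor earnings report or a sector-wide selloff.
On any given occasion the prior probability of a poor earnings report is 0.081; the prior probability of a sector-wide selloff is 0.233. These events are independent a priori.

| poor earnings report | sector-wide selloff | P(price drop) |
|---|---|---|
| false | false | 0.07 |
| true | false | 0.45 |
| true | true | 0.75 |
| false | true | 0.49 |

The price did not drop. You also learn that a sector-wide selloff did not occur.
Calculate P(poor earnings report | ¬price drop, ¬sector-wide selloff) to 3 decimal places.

P(poor earnings report | ¬price drop, ¬sector-wide selloff) ≈ 0.050

Numerator (weight on configurations with poor earnings report): 0.55*0.081 = 0.044550
Normalizer over all consistent configurations: 0.93*0.919 + 0.55*0.081 = 0.899220
P(poor earnings report | ¬price drop, ¬sector-wide selloff) = 0.044550/0.899220 ≈ 0.050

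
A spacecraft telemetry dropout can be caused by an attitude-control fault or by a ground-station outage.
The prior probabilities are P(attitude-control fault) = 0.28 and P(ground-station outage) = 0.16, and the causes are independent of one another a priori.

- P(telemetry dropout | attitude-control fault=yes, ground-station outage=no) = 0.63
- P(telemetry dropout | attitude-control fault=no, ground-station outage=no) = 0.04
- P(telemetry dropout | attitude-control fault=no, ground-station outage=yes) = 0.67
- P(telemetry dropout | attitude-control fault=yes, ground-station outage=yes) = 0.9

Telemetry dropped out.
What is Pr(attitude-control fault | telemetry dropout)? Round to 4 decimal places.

P(telemetry dropout) = 0.04×0.72×0.84 + 0.67×0.72×0.16 + 0.63×0.28×0.84 + 0.9×0.28×0.16 = 0.024192 + 0.077184 + 0.148176 + 0.040320 = 0.289872
The attitude-control fault-present share is 0.148176 + 0.040320 = 0.188496.
P(attitude-control fault | telemetry dropout) = 0.188496 / 0.289872 ≈ 0.6503

Pr(attitude-control fault | telemetry dropout) ≈ 0.6503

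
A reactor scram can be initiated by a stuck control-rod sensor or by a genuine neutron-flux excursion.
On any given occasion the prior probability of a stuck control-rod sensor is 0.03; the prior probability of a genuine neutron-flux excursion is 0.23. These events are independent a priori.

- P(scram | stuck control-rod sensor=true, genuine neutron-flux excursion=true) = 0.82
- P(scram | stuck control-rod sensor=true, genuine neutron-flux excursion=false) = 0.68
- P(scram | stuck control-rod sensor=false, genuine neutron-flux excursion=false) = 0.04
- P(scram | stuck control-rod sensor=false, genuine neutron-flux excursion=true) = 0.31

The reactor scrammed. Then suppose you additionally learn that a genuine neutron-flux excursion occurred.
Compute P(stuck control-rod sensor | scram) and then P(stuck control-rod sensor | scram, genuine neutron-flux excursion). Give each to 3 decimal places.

P(stuck control-rod sensor | scram) ≈ 0.177; P(stuck control-rod sensor | scram, genuine neutron-flux excursion) ≈ 0.076

P(scram) = 0.04*0.97*0.77 + 0.31*0.97*0.23 + 0.68*0.03*0.77 + 0.82*0.03*0.23 = 0.029876 + 0.069161 + 0.015708 + 0.005658 = 0.120403
The stuck control-rod sensor-present share is 0.015708 + 0.005658 = 0.021366.
Hence the posterior is 0.021366/0.120403 ≈ 0.177.

With the extra evidence:
P(scram | genuine neutron-flux excursion) = 0.31×0.97 + 0.82×0.03 = 0.300700 + 0.024600 = 0.325300
Restricting to configurations with stuck control-rod sensor present: 0.82×0.03 = 0.024600.
Hence the posterior is 0.024600/0.325300 ≈ 0.076.
Conditioning on genuine neutron-flux excursion lowers the posterior on stuck control-rod sensor: the classic explaining-away effect in a common-effect structure.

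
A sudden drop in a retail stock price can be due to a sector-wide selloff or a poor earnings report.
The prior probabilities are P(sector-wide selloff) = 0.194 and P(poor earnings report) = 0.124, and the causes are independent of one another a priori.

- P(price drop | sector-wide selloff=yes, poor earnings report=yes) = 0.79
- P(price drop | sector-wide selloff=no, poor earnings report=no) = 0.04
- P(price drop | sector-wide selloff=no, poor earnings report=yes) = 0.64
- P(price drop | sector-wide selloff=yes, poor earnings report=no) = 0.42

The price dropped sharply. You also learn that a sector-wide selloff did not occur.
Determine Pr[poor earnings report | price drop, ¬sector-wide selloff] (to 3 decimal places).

Pr[poor earnings report | price drop, ¬sector-wide selloff] ≈ 0.694

Sum P(price drop|·) weighted by the priors over both values of poor earnings report:
  P(price drop | ¬sector-wide selloff) = 0.04×0.876 + 0.64×0.124
        = 0.035040 + 0.079360 = 0.114400
Keeping only the poor earnings report-present terms gives 0.079360, so
  P(poor earnings report | price drop, ¬sector-wide selloff) = 0.079360 / 0.114400 ≈ 0.694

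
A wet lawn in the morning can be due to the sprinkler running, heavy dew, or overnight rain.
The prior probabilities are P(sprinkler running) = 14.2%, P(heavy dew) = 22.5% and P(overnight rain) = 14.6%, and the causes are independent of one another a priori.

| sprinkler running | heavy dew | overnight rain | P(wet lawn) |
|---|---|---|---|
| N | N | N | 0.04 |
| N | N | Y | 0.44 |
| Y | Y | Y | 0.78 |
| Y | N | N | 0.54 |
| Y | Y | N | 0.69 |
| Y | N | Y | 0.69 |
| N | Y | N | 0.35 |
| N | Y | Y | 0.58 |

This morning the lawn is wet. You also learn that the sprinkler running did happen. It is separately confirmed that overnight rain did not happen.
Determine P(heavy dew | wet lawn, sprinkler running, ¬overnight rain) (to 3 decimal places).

P(heavy dew | wet lawn, sprinkler running, ¬overnight rain) ≈ 0.271

Sum P(wet lawn|·) weighted by the priors over both values of heavy dew:
  P(wet lawn | sprinkler running, ¬overnight rain) = 0.54*0.775 + 0.69*0.225
        = 0.418500 + 0.155250 = 0.573750
Configurations with heavy dew contribute 0.155250, so
  P(heavy dew | wet lawn, sprinkler running, ¬overnight rain) = 0.155250 / 0.573750 ≈ 0.271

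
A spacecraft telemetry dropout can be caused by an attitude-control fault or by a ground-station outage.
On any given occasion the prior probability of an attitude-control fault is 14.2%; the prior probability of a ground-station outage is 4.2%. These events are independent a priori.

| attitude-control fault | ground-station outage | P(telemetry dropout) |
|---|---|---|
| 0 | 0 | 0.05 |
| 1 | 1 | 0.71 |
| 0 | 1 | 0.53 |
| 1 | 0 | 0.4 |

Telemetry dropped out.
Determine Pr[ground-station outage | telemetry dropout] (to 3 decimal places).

Numerator (weight on configurations with ground-station outage): 0.019099 + 0.004234 = 0.023333
Normalizer over all consistent configurations: 0.05×0.858×0.958 + 0.53×0.858×0.042 + 0.4×0.142×0.958 + 0.71×0.142×0.042 = 0.118845
Posterior = 0.023333 / 0.118845 ≈ 0.196

Pr[ground-station outage | telemetry dropout] ≈ 0.196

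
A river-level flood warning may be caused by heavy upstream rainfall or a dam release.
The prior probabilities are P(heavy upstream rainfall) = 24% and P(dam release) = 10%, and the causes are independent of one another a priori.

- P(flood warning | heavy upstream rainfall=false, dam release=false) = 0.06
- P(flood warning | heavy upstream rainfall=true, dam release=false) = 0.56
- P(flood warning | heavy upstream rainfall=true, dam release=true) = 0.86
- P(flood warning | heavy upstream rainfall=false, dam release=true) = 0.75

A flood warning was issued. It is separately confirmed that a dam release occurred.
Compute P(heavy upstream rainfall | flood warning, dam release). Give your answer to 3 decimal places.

P(heavy upstream rainfall | flood warning, dam release) ≈ 0.266

By total probability over both values of heavy upstream rainfall:
  P(flood warning | dam release) = 0.75*0.76 + 0.86*0.24
        = 0.570000 + 0.206400 = 0.776400
Configurations with heavy upstream rainfall contribute 0.206400, so
  P(heavy upstream rainfall | flood warning, dam release) = 0.206400 / 0.776400 ≈ 0.266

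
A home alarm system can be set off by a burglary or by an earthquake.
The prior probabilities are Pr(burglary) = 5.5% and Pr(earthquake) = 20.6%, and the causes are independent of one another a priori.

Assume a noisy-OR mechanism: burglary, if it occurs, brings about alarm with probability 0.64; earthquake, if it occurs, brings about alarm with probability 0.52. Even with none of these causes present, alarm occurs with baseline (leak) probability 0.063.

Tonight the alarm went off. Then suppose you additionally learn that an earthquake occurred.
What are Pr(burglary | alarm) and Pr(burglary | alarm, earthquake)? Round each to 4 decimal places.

Pr(burglary | alarm) ≈ 0.1993; Pr(burglary | alarm, earthquake) ≈ 0.0814

Under noisy-OR, P(alarm | causes) = 1 − (1−0.063)·∏(1−qᵢ) over the active causes.
P(alarm) = 0.063×0.945×0.794 + 0.55024×0.945×0.206 + 0.66268×0.055×0.794 + 0.838086×0.055×0.206 = 0.047271 + 0.107115 + 0.028939 + 0.009496 = 0.192821
Of this, 0.038435 comes from 0.028939 + 0.009496 (the burglary=true cases).
Hence the posterior is 0.038435/0.192821 ≈ 0.1993.

With the extra evidence:
Weight on burglary=true, given the evidence: 0.838086·0.055 = 0.046095
Denominator P(alarm | earthquake): 0.55024·0.945 + 0.838086·0.055 = 0.566072
Posterior = 0.046095 / 0.566072 ≈ 0.0814
Conditioning on earthquake lowers the posterior on burglary: the classic explaining-away effect in a common-effect structure.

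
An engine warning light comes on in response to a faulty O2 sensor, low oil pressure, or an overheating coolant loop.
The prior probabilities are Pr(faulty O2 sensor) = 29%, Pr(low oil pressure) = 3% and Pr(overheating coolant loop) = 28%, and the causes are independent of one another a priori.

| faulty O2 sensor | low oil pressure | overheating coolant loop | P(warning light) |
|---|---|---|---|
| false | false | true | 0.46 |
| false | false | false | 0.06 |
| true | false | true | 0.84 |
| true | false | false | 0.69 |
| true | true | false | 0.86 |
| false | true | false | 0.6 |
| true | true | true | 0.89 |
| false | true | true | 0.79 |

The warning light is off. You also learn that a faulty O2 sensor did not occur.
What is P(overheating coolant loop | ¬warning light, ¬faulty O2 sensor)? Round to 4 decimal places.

P(overheating coolant loop | ¬warning light, ¬faulty O2 sensor) ≈ 0.1824

Sum P(¬warning light|·) weighted by the priors over the 4 (low oil pressure, overheating coolant loop) configurations:
  P(¬warning light | ¬faulty O2 sensor) = 0.94×0.97×0.72 + 0.54×0.97×0.28 + 0.4×0.03×0.72 + 0.21×0.03×0.28
        = 0.656496 + 0.146664 + 0.008640 + 0.001764 = 0.813564
Configurations with overheating coolant loop contribute 0.148428, so
  P(overheating coolant loop | ¬warning light, ¬faulty O2 sensor) = 0.148428 / 0.813564 ≈ 0.1824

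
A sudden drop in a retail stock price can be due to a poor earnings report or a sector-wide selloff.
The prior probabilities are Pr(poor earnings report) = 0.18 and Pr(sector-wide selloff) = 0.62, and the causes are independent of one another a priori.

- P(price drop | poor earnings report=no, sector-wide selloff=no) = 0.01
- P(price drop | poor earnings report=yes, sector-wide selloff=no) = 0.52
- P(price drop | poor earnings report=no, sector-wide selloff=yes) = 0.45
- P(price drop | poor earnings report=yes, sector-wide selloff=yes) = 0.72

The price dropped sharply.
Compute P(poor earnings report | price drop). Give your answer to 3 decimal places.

Numerator (weight on configurations with poor earnings report): 0.035568 + 0.080352 = 0.115920
Denominator P(price drop): 0.01×0.82×0.38 + 0.45×0.82×0.62 + 0.52×0.18×0.38 + 0.72×0.18×0.62 = 0.347816
Posterior = 0.115920 / 0.347816 ≈ 0.333

P(poor earnings report | price drop) ≈ 0.333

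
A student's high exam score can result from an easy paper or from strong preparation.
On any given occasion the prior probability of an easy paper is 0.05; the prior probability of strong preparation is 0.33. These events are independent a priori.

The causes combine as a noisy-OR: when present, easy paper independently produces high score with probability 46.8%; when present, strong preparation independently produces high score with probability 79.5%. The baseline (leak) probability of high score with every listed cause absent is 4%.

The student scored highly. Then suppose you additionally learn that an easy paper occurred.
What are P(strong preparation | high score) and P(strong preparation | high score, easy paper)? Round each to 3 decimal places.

Under noisy-OR, P(high score | causes) = 1 − (1−0.04)·∏(1−qᵢ) over the active causes.
P(high score) = 0.04×0.95×0.67 + 0.8032×0.95×0.33 + 0.48928×0.05×0.67 + 0.895302×0.05×0.33 = 0.025460 + 0.251803 + 0.016391 + 0.014772 = 0.308426
The strong preparation-present share is 0.251803 + 0.014772 = 0.266575.
So P(strong preparation | high score) = 0.266575/0.308426 ≈ 0.864.

Now also conditioning on easy paper=true:
P(high score | easy paper) = 0.48928·0.67 + 0.895302·0.33 = 0.327818 + 0.295450 = 0.623268
The strong preparation-present share is 0.895302·0.33 = 0.295450.
P(strong preparation | high score, easy paper) = 0.295450 / 0.623268 ≈ 0.474

P(strong preparation | high score) ≈ 0.864; P(strong preparation | high score, easy paper) ≈ 0.474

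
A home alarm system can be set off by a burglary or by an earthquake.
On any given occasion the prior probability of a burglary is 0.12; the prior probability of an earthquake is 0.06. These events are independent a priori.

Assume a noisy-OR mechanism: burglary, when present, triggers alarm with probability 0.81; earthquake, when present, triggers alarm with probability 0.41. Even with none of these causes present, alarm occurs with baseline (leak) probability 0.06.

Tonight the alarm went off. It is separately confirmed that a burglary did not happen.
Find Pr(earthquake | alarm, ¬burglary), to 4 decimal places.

Pr(earthquake | alarm, ¬burglary) ≈ 0.3215

Under noisy-OR, P(alarm | causes) = 1 − (1−0.06)·∏(1−qᵢ) over the active causes.
Enumerate both values of earthquake and weight by the priors:
  P(alarm | ¬burglary) = 0.06·0.94 + 0.4454·0.06
        = 0.056400 + 0.026724 = 0.083124
The terms with earthquake present sum to 0.026724, so
  P(earthquake | alarm, ¬burglary) = 0.026724 / 0.083124 ≈ 0.3215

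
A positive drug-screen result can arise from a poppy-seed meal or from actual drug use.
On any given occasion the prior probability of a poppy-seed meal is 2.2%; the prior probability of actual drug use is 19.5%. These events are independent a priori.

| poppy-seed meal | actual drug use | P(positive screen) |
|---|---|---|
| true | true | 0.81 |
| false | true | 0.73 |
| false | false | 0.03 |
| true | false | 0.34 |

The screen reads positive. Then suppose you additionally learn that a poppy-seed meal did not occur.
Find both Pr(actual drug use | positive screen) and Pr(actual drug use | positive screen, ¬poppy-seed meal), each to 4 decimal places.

Sum P(positive screen|·) weighted by the priors over the 4 (poppy-seed meal, actual drug use) configurations:
  P(positive screen) = 0.03×0.978×0.805 + 0.73×0.978×0.195 + 0.34×0.022×0.805 + 0.81×0.022×0.195
        = 0.023619 + 0.139218 + 0.006021 + 0.003475 = 0.172333
Configurations with actual drug use contribute 0.142693, so
  P(actual drug use | positive screen) = 0.142693 / 0.172333 ≈ 0.8280

Now condition on the additional information:
For the numerator, keep only actual drug use=true terms: 0.73*0.195 = 0.142350
Normalizer over all consistent configurations: 0.03*0.805 + 0.73*0.195 = 0.166500
P(actual drug use | positive screen, ¬poppy-seed meal) = 0.142350/0.166500 ≈ 0.8550
Ruling out poppy-seed meal raises the posterior on actual drug use — the flip side of explaining away.

Pr(actual drug use | positive screen) ≈ 0.8280; Pr(actual drug use | positive screen, ¬poppy-seed meal) ≈ 0.8550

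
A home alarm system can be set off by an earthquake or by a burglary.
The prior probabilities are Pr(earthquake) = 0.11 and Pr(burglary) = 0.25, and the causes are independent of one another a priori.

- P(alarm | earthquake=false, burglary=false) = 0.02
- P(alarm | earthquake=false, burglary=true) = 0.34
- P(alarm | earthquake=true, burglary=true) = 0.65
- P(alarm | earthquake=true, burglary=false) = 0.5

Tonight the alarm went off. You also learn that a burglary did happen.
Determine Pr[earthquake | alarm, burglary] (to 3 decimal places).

Pr[earthquake | alarm, burglary] ≈ 0.191

Enumerate both values of earthquake and weight by the priors:
  P(alarm | burglary) = 0.34*0.89 + 0.65*0.11
        = 0.302600 + 0.071500 = 0.374100
Configurations with earthquake contribute 0.071500, so
  P(earthquake | alarm, burglary) = 0.071500 / 0.374100 ≈ 0.191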